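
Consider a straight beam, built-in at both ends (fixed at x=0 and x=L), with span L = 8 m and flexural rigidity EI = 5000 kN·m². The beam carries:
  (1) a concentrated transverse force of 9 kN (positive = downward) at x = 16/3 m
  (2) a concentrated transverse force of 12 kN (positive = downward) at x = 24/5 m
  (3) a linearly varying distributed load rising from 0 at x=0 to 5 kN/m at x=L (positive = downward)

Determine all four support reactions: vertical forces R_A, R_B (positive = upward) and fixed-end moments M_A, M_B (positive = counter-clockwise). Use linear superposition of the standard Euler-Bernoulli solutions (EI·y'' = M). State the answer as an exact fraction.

Load 1 — point force P=9 kN at a=16/3 m (b=L-a=8/3):
  R_A = Pb²(3a+b)/L³ = 9·(8/3)²·(3·(16/3)+(8/3))/8³ = 7/3 kN
  M_A = Pab²/L² = 9·(16/3)·(8/3)²/8² = 16/3 kN·m
  R_B = Pa²(a+3b)/L³ = 9·(16/3)²·((16/3)+3·(8/3))/8³ = 20/3 kN
  M_B = -Pa²b/L² = -9·(16/3)²·(8/3)/8² = -32/3 kN·m
Load 2 — point force P=12 kN at a=24/5 m (b=L-a=16/5):
  R_A = Pb²(3a+b)/L³ = 12·(16/5)²·(3·(24/5)+(16/5))/8³ = 528/125 kN
  M_A = Pab²/L² = 12·(24/5)·(16/5)²/8² = 1152/125 kN·m
  R_B = Pa²(a+3b)/L³ = 12·(24/5)²·((24/5)+3·(16/5))/8³ = 972/125 kN
  M_B = -Pa²b/L² = -12·(24/5)²·(16/5)/8² = -1728/125 kN·m
Load 3 — triangular load w₀=5 kN/m (0→w₀ over full span):
  R_A = 3w₀L/20 = 3·5·8/20 = 6 kN
  M_A = w₀L²/30 = 5·8²/30 = 32/3 kN·m
  R_B = 7w₀L/20 = 7·5·8/20 = 14 kN
  M_B = -w₀L²/20 = -5·8²/20 = -16 kN·m
Superposition: R_A = 4709/375 kN, M_A = 3152/125 kN·m, R_B = 10666/375 kN, M_B = -15184/375 kN·m

R_A = 4709/375 kN, M_A = 3152/125 kN·m, R_B = 10666/375 kN, M_B = -15184/375 kN·m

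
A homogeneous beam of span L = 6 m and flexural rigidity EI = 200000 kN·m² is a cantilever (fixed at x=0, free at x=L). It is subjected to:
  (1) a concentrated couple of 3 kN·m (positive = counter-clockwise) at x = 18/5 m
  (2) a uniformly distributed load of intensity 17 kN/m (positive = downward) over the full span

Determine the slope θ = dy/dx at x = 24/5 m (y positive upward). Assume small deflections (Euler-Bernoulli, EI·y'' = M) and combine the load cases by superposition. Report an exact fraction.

Load 1 — applied couple M₀=3 kN·m at a=18/5 m (b=L-a=12/5):
  θ_1 = M₀a/EI  [x>a] = 3·(18/5)/200000 = 27/500000 rad
Load 2 — uniform load w=17 kN/m over full span:
  θ_2 = -wx(x²-3Lx+3L²)/(6EI) = -17·(24/5)·((24/5)²-3·6·(24/5)+3·6²)/(6·200000) = -4743/1562500 rad
Superposition: θ = Σ θ_i = -37269/12500000 rad ≈ -0.002982 rad

θ(24/5) = -37269/12500000 rad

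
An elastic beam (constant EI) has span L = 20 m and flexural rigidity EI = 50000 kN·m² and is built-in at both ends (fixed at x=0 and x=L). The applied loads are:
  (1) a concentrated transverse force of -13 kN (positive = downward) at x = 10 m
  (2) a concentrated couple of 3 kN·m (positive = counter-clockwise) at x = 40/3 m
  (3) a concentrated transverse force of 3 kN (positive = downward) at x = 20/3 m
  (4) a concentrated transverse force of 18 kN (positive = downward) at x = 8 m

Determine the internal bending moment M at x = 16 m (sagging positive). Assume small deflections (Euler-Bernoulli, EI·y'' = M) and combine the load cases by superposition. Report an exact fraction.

Load 1 — point force P=-13 kN at a=10 m (b=L-a=10):
  M_1 = Pa²(a+3b)(L-x)/L³ - Pa²b/L²  [x>a] = (-13)·10²·(10+3·10)·(20-16)/20³ - (-13)·10²·10/20² = 13/2 kN·m
Load 2 — applied couple M₀=3 kN·m at a=40/3 m (b=L-a=20/3):
  M_2 = R_Ax - M_A - M₀  [x>a] with R_A=1/5, M_A=1 = (1/5)·16 - 1 - 3 = -4/5 kN·m
Load 3 — point force P=3 kN at a=20/3 m (b=L-a=40/3):
  M_3 = Pa²(a+3b)(L-x)/L³ - Pa²b/L²  [x>a] = 3·(20/3)²·((20/3)+3·(40/3))·(20-16)/20³ - 3·(20/3)²·(40/3)/20² = -4/3 kN·m
Load 4 — point force P=18 kN at a=8 m (b=L-a=12):
  M_4 = Pa²(a+3b)(L-x)/L³ - Pa²b/L²  [x>a] = 18·8²·(8+3·12)·(20-16)/20³ - 18·8²·12/20² = -1152/125 kN·m
Superposition: M = Σ M_i = -3637/750 kN·m ≈ -4.849333 kN·m

M(16) = -3637/750 kN·m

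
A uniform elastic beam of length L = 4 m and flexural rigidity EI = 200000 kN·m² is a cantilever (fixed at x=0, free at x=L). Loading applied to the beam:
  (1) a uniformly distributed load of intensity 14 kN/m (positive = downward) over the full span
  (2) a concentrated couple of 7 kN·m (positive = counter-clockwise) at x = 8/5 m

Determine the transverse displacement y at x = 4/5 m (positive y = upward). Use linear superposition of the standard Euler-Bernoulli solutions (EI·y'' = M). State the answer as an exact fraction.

y(4/5) = -6811/46875000 m

Load 1 — uniform load w=14 kN/m over full span:
  y_1 = -wx²(x²-4Lx+6L²)/(24EI) = -14·(4/5)²·((4/5)²-4·4·(4/5)+6·4²)/(24·200000) = -917/5859375 m
Load 2 — applied couple M₀=7 kN·m at a=8/5 m (b=L-a=12/5):
  y_2 = M₀x²/(2EI)  [x≤a] = 7·(4/5)²/(2·200000) = 7/625000 m
Superposition: y = Σ y_i = -6811/46875000 m ≈ -0.000145 m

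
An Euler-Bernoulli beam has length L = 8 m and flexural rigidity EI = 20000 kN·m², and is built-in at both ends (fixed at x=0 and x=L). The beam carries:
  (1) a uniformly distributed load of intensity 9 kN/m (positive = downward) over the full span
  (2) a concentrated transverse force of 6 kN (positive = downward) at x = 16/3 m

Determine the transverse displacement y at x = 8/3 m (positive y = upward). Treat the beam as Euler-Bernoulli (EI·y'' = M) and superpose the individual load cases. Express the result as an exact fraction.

y(8/3) = -1904/455625 m

Load 1 — uniform load w=9 kN/m over full span:
  y_1 = -wx²(L-x)²/(24EI) = -9·(8/3)²·(8-(8/3))²/(24·20000) = -64/16875 m
Load 2 — point force P=6 kN at a=16/3 m (b=L-a=8/3):
  y_2 = -Pb²x²(3aL-(3a+b)x)/(6L³EI)  [x≤a] = -6·(8/3)²·(8/3)²·(3·(16/3)·8-(3·(16/3)+(8/3))·(8/3))/(6·8³·20000) = -176/455625 m
Superposition: y = Σ y_i = -1904/455625 m ≈ -0.004179 m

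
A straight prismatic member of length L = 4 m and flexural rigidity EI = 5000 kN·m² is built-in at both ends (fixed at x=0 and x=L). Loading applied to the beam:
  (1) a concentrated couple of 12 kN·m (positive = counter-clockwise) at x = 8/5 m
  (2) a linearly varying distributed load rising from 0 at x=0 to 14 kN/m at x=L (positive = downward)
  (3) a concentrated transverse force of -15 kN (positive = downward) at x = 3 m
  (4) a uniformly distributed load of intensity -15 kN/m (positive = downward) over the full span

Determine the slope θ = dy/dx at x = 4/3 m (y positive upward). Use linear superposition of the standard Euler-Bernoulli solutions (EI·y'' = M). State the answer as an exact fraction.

θ(4/3) = 39869/30375000 rad

Load 1 — applied couple M₀=12 kN·m at a=8/5 m (b=L-a=12/5):
  θ_1 = (R_Ax²/2 - M_Ax)/EI  [x≤a] with R_A=108/25, M_A=36/25 = ((108/25)·(4/3)²/2 - (36/25)·(4/3))/5000 = 6/15625 rad
Load 2 — triangular load w₀=14 kN/m (0→w₀ over full span):
  θ_2 = -w₀(2x(L-x)(L-2x)(x+2L)+x²(L-x)²)/(120LEI) = -14·(2·(4/3)·(4-(4/3))·(4-2·(4/3))·((4/3)+2·4)+(4/3)²·(4-(4/3))²)/(120·4·5000) = -448/759375 rad
Load 3 — point force P=-15 kN at a=3 m (b=L-a=1):
  θ_3 = -Pb²x(2aL-(3a+b)x)/(2L³EI)  [x≤a] = -(-15)·1²·(4/3)·(2·3·4-(3·3+1)·(4/3))/(2·4³·5000) = 1/3000 rad
Load 4 — uniform load w=-15 kN/m over full span:
  θ_4 = -wx(L-x)(L-2x)/(12EI) = -(-15)·(4/3)·(4-(4/3))·(4-2·(4/3))/(12·5000) = 4/3375 rad
Superposition: θ = Σ θ_i = 39869/30375000 rad ≈ 0.001313 rad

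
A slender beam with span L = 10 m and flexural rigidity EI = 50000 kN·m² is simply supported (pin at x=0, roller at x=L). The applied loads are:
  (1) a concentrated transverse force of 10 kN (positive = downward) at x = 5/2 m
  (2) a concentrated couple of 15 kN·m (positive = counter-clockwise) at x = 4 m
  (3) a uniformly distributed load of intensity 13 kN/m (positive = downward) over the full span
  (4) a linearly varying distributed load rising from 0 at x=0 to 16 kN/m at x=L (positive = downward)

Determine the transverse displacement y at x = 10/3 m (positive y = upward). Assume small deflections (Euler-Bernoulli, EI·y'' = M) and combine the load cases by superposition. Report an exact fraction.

y(10/3) = -1440587/29160000 m

Load 1 — point force P=10 kN at a=5/2 m (b=L-a=15/2):
  y_1 = -Pa(L-x)(2Lx-a²-x²)/(6LEI)  [x>a] = -10·(5/2)·(10-(10/3))·(2·10·(10/3)-(5/2)²-(10/3)²)/(6·10·50000) = -71/25920 m
Load 2 — applied couple M₀=15 kN·m at a=4 m (b=L-a=6):
  y_2 = (M₀x³/(6L)+C₁x)/EI  [x≤a] with C₁=M₀(3b²-L²)/(6L)=2 = (15·(10/3)³/(6·10)+2·(10/3))/50000 = 43/135000 m
Load 3 — uniform load w=13 kN/m over full span:
  y_3 = -wx(L³-2Lx²+x³)/(24EI) = -13·(10/3)·(10³-2·10·(10/3)²+(10/3)³)/(24·50000) = -143/4860 m
Load 4 — triangular load w₀=16 kN/m (0→w₀ over full span):
  y_4 = -w₀x(7L⁴-10L²x²+3x⁴)/(360LEI) = -16·(10/3)·(7·10⁴-10·10²·(10/3)²+3·(10/3)⁴)/(360·10·50000) = -64/3645 m
Superposition: y = Σ y_i = -1440587/29160000 m ≈ -0.049403 m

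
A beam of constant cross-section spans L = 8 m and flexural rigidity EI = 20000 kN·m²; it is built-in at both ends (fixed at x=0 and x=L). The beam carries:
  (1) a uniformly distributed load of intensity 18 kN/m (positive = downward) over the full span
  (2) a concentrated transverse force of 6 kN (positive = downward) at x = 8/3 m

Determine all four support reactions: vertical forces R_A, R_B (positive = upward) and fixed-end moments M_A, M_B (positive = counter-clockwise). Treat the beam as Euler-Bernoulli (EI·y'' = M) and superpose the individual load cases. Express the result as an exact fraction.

R_A = 688/9 kN, M_A = 928/9 kN·m, R_B = 662/9 kN, M_B = -896/9 kN·m

Load 1 — uniform load w=18 kN/m over full span:
  R_A = wL/2 = 18·8/2 = 72 kN
  M_A = wL²/12 = 18·8²/12 = 96 kN·m
  R_B = wL/2 = 18·8/2 = 72 kN
  M_B = -wL²/12 = -18·8²/12 = -96 kN·m
Load 2 — point force P=6 kN at a=8/3 m (b=L-a=16/3):
  R_A = Pb²(3a+b)/L³ = 6·(16/3)²·(3·(8/3)+(16/3))/8³ = 40/9 kN
  M_A = Pab²/L² = 6·(8/3)·(16/3)²/8² = 64/9 kN·m
  R_B = Pa²(a+3b)/L³ = 6·(8/3)²·((8/3)+3·(16/3))/8³ = 14/9 kN
  M_B = -Pa²b/L² = -6·(8/3)²·(16/3)/8² = -32/9 kN·m
Superposition: R_A = 688/9 kN, M_A = 928/9 kN·m, R_B = 662/9 kN, M_B = -896/9 kN·m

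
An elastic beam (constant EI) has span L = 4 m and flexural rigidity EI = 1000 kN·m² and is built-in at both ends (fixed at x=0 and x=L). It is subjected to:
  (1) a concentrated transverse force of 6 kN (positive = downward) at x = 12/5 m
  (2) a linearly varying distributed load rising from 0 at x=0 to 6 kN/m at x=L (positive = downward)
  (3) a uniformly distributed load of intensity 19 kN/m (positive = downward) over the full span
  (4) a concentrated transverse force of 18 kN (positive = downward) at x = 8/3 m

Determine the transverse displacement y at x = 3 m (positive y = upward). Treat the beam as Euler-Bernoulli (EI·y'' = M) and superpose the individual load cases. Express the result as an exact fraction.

Load 1 — point force P=6 kN at a=12/5 m (b=L-a=8/5):
  y_1 = -Pa²(L-x)²(3bL-(3b+a)(L-x))/(6L³EI)  [x>a] = -6·(12/5)²·(4-3)²·(3·(8/5)·4-(3·(8/5)+(12/5))·(4-3))/(6·4³·1000) = -27/25000 m
Load 2 — triangular load w₀=6 kN/m (0→w₀ over full span):
  y_2 = -w₀x²(L-x)²(x+2L)/(120LEI) = -6·3²·(4-3)²·(3+2·4)/(120·4·1000) = -99/80000 m
Load 3 — uniform load w=19 kN/m over full span:
  y_3 = -wx²(L-x)²/(24EI) = -19·3²·(4-3)²/(24·1000) = -57/8000 m
Load 4 — point force P=18 kN at a=8/3 m (b=L-a=4/3):
  y_4 = -Pa²(L-x)²(3bL-(3b+a)(L-x))/(6L³EI)  [x>a] = -18·(8/3)²·(4-3)²·(3·(4/3)·4-(3·(4/3)+(8/3))·(4-3))/(6·4³·1000) = -7/2250 m
Superposition: y = Σ y_i = -45193/3600000 m ≈ -0.012554 m

y(3) = -45193/3600000 m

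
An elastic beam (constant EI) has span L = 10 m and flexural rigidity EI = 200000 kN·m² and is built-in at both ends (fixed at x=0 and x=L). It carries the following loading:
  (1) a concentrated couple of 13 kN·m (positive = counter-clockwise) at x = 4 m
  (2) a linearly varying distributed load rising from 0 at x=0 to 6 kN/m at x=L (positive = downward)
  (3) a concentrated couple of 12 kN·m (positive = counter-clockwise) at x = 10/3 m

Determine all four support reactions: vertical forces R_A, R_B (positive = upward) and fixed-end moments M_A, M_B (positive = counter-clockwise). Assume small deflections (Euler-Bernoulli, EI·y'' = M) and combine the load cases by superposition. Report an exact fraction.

Load 1 — applied couple M₀=13 kN·m at a=4 m (b=L-a=6):
  R_A = 6M₀ab/L³ = 6·13·4·6/10³ = 234/125 kN
  M_A = M₀b(2a-b)/L² = 13·6·(2·4-6)/10² = 39/25 kN·m
  R_B = -6M₀ab/L³ = -6·13·4·6/10³ = -234/125 kN
  M_B = M₀a(2b-a)/L² = 13·4·(2·6-4)/10² = 104/25 kN·m
Load 2 — triangular load w₀=6 kN/m (0→w₀ over full span):
  R_A = 3w₀L/20 = 3·6·10/20 = 9 kN
  M_A = w₀L²/30 = 6·10²/30 = 20 kN·m
  R_B = 7w₀L/20 = 7·6·10/20 = 21 kN
  M_B = -w₀L²/20 = -6·10²/20 = -30 kN·m
Load 3 — applied couple M₀=12 kN·m at a=10/3 m (b=L-a=20/3):
  R_A = 6M₀ab/L³ = 6·12·(10/3)·(20/3)/10³ = 8/5 kN
  M_A = M₀b(2a-b)/L² = 12·(20/3)·(2·(10/3)-(20/3))/10² = 0 kN·m
  R_B = -6M₀ab/L³ = -6·12·(10/3)·(20/3)/10³ = -8/5 kN
  M_B = M₀a(2b-a)/L² = 12·(10/3)·(2·(20/3)-(10/3))/10² = 4 kN·m
Superposition: R_A = 1559/125 kN, M_A = 539/25 kN·m, R_B = 2191/125 kN, M_B = -546/25 kN·m

R_A = 1559/125 kN, M_A = 539/25 kN·m, R_B = 2191/125 kN, M_B = -546/25 kN·m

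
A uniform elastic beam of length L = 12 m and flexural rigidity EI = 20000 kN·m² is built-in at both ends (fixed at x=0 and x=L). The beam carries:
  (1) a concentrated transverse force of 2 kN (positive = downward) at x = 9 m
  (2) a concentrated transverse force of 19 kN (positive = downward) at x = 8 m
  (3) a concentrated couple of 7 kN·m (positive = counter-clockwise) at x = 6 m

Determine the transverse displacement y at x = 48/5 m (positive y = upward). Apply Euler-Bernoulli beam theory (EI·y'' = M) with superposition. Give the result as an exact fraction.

y(48/5) = -25373/7500000 m

Load 1 — point force P=2 kN at a=9 m (b=L-a=3):
  y_1 = -Pa²(L-x)²(3bL-(3b+a)(L-x))/(6L³EI)  [x>a] = -2·9²·(12-(48/5))²·(3·3·12-(3·3+9)·(12-(48/5)))/(6·12³·20000) = -729/2500000 m
Load 2 — point force P=19 kN at a=8 m (b=L-a=4):
  y_2 = -Pa²(L-x)²(3bL-(3b+a)(L-x))/(6L³EI)  [x>a] = -19·8²·(12-(48/5))²·(3·4·12-(3·4+8)·(12-(48/5)))/(6·12³·20000) = -152/46875 m
Load 3 — applied couple M₀=7 kN·m at a=6 m (b=L-a=6):
  y_3 = (R_Ax³/6 - M_Ax²/2 - M₀(x-a)²/2)/EI  [x>a] with R_A=7/8, M_A=7/4 = ((7/8)·(48/5)³/6 - (7/4)·(48/5)²/2 - 7·((48/5)-6)²/2)/20000 = 189/1250000 m
Superposition: y = Σ y_i = -25373/7500000 m ≈ -0.003383 m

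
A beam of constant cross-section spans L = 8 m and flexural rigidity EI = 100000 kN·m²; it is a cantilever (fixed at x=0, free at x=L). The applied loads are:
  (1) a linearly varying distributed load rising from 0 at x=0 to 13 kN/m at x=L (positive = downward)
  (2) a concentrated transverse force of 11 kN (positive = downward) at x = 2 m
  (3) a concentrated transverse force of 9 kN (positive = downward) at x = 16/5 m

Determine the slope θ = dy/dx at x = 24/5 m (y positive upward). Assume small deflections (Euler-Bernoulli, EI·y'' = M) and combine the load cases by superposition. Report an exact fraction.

θ(24/5) = -261307/31250000 rad

Load 1 — triangular load w₀=13 kN/m (0→w₀ over full span):
  θ_1 = (w₀Lx²/4-w₀L²x/3-w₀x⁴/(24L))/EI = (13·8·(24/5)²/4-13·8²·(24/5)/3-13·(24/5)⁴/(24·8))/100000 = -15002/1953125 rad
Load 2 — point force P=11 kN at a=2 m (b=L-a=6):
  θ_2 = -Pa²/(2EI)  [x>a] = -11·2²/(2·100000) = -11/50000 rad
Load 3 — point force P=9 kN at a=16/5 m (b=L-a=24/5):
  θ_3 = -Pa²/(2EI)  [x>a] = -9·(16/5)²/(2·100000) = -36/78125 rad
Superposition: θ = Σ θ_i = -261307/31250000 rad ≈ -0.008362 rad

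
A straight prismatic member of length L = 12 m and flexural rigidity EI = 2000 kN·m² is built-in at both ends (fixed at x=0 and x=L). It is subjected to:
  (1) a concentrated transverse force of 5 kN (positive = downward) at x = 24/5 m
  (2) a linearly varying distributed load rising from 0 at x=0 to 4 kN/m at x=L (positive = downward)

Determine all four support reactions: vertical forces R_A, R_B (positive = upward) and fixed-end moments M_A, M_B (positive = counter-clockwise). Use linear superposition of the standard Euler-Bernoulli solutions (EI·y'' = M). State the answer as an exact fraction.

Load 1 — point force P=5 kN at a=24/5 m (b=L-a=36/5):
  R_A = Pb²(3a+b)/L³ = 5·(36/5)²·(3·(24/5)+(36/5))/12³ = 81/25 kN
  M_A = Pab²/L² = 5·(24/5)·(36/5)²/12² = 216/25 kN·m
  R_B = Pa²(a+3b)/L³ = 5·(24/5)²·((24/5)+3·(36/5))/12³ = 44/25 kN
  M_B = -Pa²b/L² = -5·(24/5)²·(36/5)/12² = -144/25 kN·m
Load 2 — triangular load w₀=4 kN/m (0→w₀ over full span):
  R_A = 3w₀L/20 = 3·4·12/20 = 36/5 kN
  M_A = w₀L²/30 = 4·12²/30 = 96/5 kN·m
  R_B = 7w₀L/20 = 7·4·12/20 = 84/5 kN
  M_B = -w₀L²/20 = -4·12²/20 = -144/5 kN·m
Superposition: R_A = 261/25 kN, M_A = 696/25 kN·m, R_B = 464/25 kN, M_B = -864/25 kN·m

R_A = 261/25 kN, M_A = 696/25 kN·m, R_B = 464/25 kN, M_B = -864/25 kN·m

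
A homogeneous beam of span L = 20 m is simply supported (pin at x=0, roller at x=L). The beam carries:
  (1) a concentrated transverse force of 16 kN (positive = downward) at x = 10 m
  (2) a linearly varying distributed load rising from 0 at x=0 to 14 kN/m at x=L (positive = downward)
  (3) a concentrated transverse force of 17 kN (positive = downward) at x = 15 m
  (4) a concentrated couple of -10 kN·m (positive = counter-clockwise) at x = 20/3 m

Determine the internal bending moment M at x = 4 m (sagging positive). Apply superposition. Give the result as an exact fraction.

Load 1 — point force P=16 kN at a=10 m (b=L-a=10):
  M_1 = Pbx/L  [x≤a] = 16·10·4/20 = 32 kN·m
Load 2 — triangular load w₀=14 kN/m (0→w₀ over full span):
  M_2 = w₀Lx/6 - w₀x³/(6L) = 14·20·4/6 - 14·4³/(6·20) = 896/5 kN·m
Load 3 — point force P=17 kN at a=15 m (b=L-a=5):
  M_3 = Pbx/L  [x≤a] = 17·5·4/20 = 17 kN·m
Load 4 — applied couple M₀=-10 kN·m at a=20/3 m (b=L-a=40/3):
  M_4 = M₀x/L  [x≤a] = (-10)·4/20 = -2 kN·m
Superposition: M = Σ M_i = 1131/5 kN·m ≈ 226.200000 kN·m

M(4) = 1131/5 kN·m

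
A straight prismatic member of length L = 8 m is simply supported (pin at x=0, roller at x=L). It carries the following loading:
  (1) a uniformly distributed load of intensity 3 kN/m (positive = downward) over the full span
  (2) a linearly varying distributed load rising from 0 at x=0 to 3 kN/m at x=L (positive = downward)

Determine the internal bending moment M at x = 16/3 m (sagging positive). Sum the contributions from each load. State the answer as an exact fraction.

Load 1 — uniform load w=3 kN/m over full span:
  M_1 = wx(L-x)/2 = 3·(16/3)·(8-(16/3))/2 = 64/3 kN·m
Load 2 — triangular load w₀=3 kN/m (0→w₀ over full span):
  M_2 = w₀Lx/6 - w₀x³/(6L) = 3·8·(16/3)/6 - 3·(16/3)³/(6·8) = 320/27 kN·m
Superposition: M = Σ M_i = 896/27 kN·m ≈ 33.185185 kN·m

M(16/3) = 896/27 kN·m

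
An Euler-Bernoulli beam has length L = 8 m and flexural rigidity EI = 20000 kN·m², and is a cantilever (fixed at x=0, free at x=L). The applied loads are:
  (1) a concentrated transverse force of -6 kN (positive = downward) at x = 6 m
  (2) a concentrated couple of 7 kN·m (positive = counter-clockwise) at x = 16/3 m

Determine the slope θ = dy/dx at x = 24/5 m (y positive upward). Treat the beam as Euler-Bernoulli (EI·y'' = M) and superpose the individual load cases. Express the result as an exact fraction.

Load 1 — point force P=-6 kN at a=6 m (b=L-a=2):
  θ_1 = -Px(2a-x)/(2EI)  [x≤a] = -(-6)·(24/5)·(2·6-(24/5))/(2·20000) = 81/15625 rad
Load 2 — applied couple M₀=7 kN·m at a=16/3 m (b=L-a=8/3):
  θ_2 = M₀x/EI  [x≤a] = 7·(24/5)/20000 = 21/12500 rad
Superposition: θ = Σ θ_i = 429/62500 rad ≈ 0.006864 rad

θ(24/5) = 429/62500 rad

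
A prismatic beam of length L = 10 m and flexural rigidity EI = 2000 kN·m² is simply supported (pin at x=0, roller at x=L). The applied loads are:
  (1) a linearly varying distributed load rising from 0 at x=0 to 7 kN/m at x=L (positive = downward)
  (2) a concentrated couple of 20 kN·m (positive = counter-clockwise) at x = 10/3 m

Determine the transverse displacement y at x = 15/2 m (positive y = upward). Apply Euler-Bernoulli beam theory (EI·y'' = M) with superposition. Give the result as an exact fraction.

Load 1 — triangular load w₀=7 kN/m (0→w₀ over full span):
  y_1 = -w₀x(7L⁴-10L²x²+3x⁴)/(360LEI) = -7·(15/2)·(7·10⁴-10·10²·(15/2)²+3·(15/2)⁴)/(360·10·2000) = -4165/24576 m
Load 2 — applied couple M₀=20 kN·m at a=10/3 m (b=L-a=20/3):
  y_2 = (M₀x³/(6L)-M₀(x-a)²/2+C₁x)/EI  [x>a] with C₁=M₀(3b²-L²)/(6L)=100/9 = (20·(15/2)³/(6·10)-20·((15/2)-(10/3))²/2+(100/9)·(15/2))/2000 = 29/1152 m
Superposition: y = Σ y_i = -10639/73728 m ≈ -0.144301 m

y(15/2) = -10639/73728 m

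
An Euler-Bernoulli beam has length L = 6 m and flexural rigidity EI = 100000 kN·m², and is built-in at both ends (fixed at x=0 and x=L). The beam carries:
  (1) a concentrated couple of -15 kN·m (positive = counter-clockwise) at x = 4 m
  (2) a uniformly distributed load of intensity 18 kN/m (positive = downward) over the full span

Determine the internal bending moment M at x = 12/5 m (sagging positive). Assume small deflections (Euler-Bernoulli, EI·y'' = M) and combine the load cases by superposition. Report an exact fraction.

Load 1 — applied couple M₀=-15 kN·m at a=4 m (b=L-a=2):
  M_1 = R_Ax - M_A  [x≤a] with R_A=-10/3, M_A=-5 = (-10/3)·(12/5) - (-5) = -3 kN·m
Load 2 — uniform load w=18 kN/m over full span:
  M_2 = wLx/2 - wL²/12 - wx²/2 = 18·6·(12/5)/2 - 18·6²/12 - 18·(12/5)²/2 = 594/25 kN·m
Superposition: M = Σ M_i = 519/25 kN·m ≈ 20.760000 kN·m

M(12/5) = 519/25 kN·m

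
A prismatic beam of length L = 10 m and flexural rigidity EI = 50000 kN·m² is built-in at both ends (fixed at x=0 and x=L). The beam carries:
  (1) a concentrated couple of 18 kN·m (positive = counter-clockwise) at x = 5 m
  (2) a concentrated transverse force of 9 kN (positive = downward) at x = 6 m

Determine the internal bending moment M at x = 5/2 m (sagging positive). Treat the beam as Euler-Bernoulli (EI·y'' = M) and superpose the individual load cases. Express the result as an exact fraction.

M(5/2) = 153/100 kN·m

Load 1 — applied couple M₀=18 kN·m at a=5 m (b=L-a=5):
  M_1 = R_Ax - M_A  [x≤a] with R_A=27/10, M_A=9/2 = (27/10)·(5/2) - (9/2) = 9/4 kN·m
Load 2 — point force P=9 kN at a=6 m (b=L-a=4):
  M_2 = Pb²(3a+b)x/L³ - Pab²/L²  [x≤a] = 9·4²·(3·6+4)·(5/2)/10³ - 9·6·4²/10² = -18/25 kN·m
Superposition: M = Σ M_i = 153/100 kN·m ≈ 1.530000 kN·m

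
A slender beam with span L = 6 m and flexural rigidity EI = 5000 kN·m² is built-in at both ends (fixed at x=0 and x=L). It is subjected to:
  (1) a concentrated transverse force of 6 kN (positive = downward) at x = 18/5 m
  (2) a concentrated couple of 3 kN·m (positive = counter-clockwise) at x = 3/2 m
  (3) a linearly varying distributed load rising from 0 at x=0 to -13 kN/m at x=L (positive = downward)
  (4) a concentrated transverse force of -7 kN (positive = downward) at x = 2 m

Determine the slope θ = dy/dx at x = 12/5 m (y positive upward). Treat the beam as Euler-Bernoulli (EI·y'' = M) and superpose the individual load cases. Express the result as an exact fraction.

Load 1 — point force P=6 kN at a=18/5 m (b=L-a=12/5):
  θ_1 = -Pb²x(2aL-(3a+b)x)/(2L³EI)  [x≤a] = -6·(12/5)²·(12/5)·(2·(18/5)·6-(3·(18/5)+(12/5))·(12/5))/(2·6³·5000) = -864/1953125 rad
Load 2 — applied couple M₀=3 kN·m at a=3/2 m (b=L-a=9/2):
  θ_2 = (R_Ax²/2 - M_Ax - M₀(x-a))/EI  [x>a] with R_A=9/16, M_A=-9/16 = ((9/16)·(12/5)²/2 - (-9/16)·(12/5) - 3·((12/5)-(3/2)))/5000 = 27/500000 rad
Load 3 — triangular load w₀=-13 kN/m (0→w₀ over full span):
  θ_3 = -w₀(2x(L-x)(L-2x)(x+2L)+x²(L-x)²)/(120LEI) = -(-13)·(2·(12/5)·(6-(12/5))·(6-2·(12/5))·((12/5)+2·6)+(12/5)²·(6-(12/5))²)/(120·6·5000) = 1053/781250 rad
Load 4 — point force P=-7 kN at a=2 m (b=L-a=4):
  θ_4 = Pa²(L-x)(2bL-(3b+a)(L-x))/(2L³EI)  [x>a] = (-7)·2²·(6-(12/5))·(2·4·6-(3·4+2)·(6-(12/5)))/(2·6³·5000) = 7/62500 rad
Superposition: θ = Σ θ_i = 66967/62500000 rad ≈ 0.001071 rad

θ(12/5) = 66967/62500000 rad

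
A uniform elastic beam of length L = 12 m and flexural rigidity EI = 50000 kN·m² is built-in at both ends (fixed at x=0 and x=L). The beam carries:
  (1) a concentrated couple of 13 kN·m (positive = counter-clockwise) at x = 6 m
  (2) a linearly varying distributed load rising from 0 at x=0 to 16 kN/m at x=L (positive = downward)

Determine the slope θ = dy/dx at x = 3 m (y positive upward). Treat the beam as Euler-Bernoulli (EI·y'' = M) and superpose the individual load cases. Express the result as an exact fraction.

θ(3) = -8619/4000000 rad

Load 1 — applied couple M₀=13 kN·m at a=6 m (b=L-a=6):
  θ_1 = (R_Ax²/2 - M_Ax)/EI  [x≤a] with R_A=13/8, M_A=13/4 = ((13/8)·3²/2 - (13/4)·3)/50000 = -39/800000 rad
Load 2 — triangular load w₀=16 kN/m (0→w₀ over full span):
  θ_2 = -w₀(2x(L-x)(L-2x)(x+2L)+x²(L-x)²)/(120LEI) = -16·(2·3·(12-3)·(12-2·3)·(3+2·12)+3²·(12-3)²)/(120·12·50000) = -1053/500000 rad
Superposition: θ = Σ θ_i = -8619/4000000 rad ≈ -0.002155 rad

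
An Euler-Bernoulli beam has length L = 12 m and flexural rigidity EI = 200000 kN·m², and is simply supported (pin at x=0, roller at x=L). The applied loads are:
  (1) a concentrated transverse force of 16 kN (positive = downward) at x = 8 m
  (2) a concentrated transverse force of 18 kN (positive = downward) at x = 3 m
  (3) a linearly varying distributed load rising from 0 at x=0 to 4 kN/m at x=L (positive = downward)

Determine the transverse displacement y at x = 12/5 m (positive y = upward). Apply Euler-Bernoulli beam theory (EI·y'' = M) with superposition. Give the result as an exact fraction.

y(12/5) = -40979243/9375000000 m

Load 1 — point force P=16 kN at a=8 m (b=L-a=4):
  y_1 = -Pbx(L²-b²-x²)/(6LEI)  [x≤a] = -16·4·(12/5)·(12²-4²-(12/5)²)/(6·12·200000) = -1528/1171875 m
Load 2 — point force P=18 kN at a=3 m (b=L-a=9):
  y_2 = -Pbx(L²-b²-x²)/(6LEI)  [x≤a] = -18·9·(12/5)·(12²-9²-(12/5)²)/(6·12·200000) = -38637/25000000 m
Load 3 — triangular load w₀=4 kN/m (0→w₀ over full span):
  y_3 = -w₀x(7L⁴-10L²x²+3x⁴)/(360LEI) = -4·(12/5)·(7·12⁴-10·12²·(12/5)²+3·(12/5)⁴)/(360·12·200000) = -74304/48828125 m
Superposition: y = Σ y_i = -40979243/9375000000 m ≈ -0.004371 m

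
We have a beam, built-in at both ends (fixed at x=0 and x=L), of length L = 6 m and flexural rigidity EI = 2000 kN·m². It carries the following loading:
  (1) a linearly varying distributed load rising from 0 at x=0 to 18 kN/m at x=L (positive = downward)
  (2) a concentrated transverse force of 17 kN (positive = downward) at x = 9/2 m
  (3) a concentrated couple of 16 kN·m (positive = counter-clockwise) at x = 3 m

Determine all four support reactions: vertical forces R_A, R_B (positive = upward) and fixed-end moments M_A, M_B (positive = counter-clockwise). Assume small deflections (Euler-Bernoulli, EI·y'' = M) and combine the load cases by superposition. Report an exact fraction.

R_A = 3657/160 kN, M_A = 4861/160 kN·m, R_B = 7703/160 kN, M_B = -6839/160 kN·m

Load 1 — triangular load w₀=18 kN/m (0→w₀ over full span):
  R_A = 3w₀L/20 = 3·18·6/20 = 81/5 kN
  M_A = w₀L²/30 = 18·6²/30 = 108/5 kN·m
  R_B = 7w₀L/20 = 7·18·6/20 = 189/5 kN
  M_B = -w₀L²/20 = -18·6²/20 = -162/5 kN·m
Load 2 — point force P=17 kN at a=9/2 m (b=L-a=3/2):
  R_A = Pb²(3a+b)/L³ = 17·(3/2)²·(3·(9/2)+(3/2))/6³ = 85/32 kN
  M_A = Pab²/L² = 17·(9/2)·(3/2)²/6² = 153/32 kN·m
  R_B = Pa²(a+3b)/L³ = 17·(9/2)²·((9/2)+3·(3/2))/6³ = 459/32 kN
  M_B = -Pa²b/L² = -17·(9/2)²·(3/2)/6² = -459/32 kN·m
Load 3 — applied couple M₀=16 kN·m at a=3 m (b=L-a=3):
  R_A = 6M₀ab/L³ = 6·16·3·3/6³ = 4 kN
  M_A = M₀b(2a-b)/L² = 16·3·(2·3-3)/6² = 4 kN·m
  R_B = -6M₀ab/L³ = -6·16·3·3/6³ = -4 kN
  M_B = M₀a(2b-a)/L² = 16·3·(2·3-3)/6² = 4 kN·m
Superposition: R_A = 3657/160 kN, M_A = 4861/160 kN·m, R_B = 7703/160 kN, M_B = -6839/160 kN·m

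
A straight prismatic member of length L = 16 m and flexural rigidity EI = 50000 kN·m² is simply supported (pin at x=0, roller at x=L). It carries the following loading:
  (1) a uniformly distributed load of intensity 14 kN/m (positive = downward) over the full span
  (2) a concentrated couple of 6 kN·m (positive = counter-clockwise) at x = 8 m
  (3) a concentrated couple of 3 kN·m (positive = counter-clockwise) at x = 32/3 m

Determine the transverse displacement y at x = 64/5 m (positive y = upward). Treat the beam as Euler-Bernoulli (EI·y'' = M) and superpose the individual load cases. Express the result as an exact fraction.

Load 1 — uniform load w=14 kN/m over full span:
  y_1 = -wx(L³-2Lx²+x³)/(24EI) = -14·(64/5)·(16³-2·16·(64/5)²+(64/5)³)/(24·50000) = -831488/5859375 m
Load 2 — applied couple M₀=6 kN·m at a=8 m (b=L-a=8):
  y_2 = (M₀x³/(6L)-M₀(x-a)²/2+C₁x)/EI  [x>a] with C₁=M₀(3b²-L²)/(6L)=-4 = (6·(64/5)³/(6·16)-6·((64/5)-8)²/2+(-4)·(64/5))/50000 = 84/390625 m
Load 3 — applied couple M₀=3 kN·m at a=32/3 m (b=L-a=16/3):
  y_3 = (M₀x³/(6L)-M₀(x-a)²/2+C₁x)/EI  [x>a] with C₁=M₀(3b²-L²)/(6L)=-16/3 = (3·(64/5)³/(6·16)-3·((64/5)-(32/3))²/2+(-16/3)·(64/5))/50000 = -224/1171875 m
Superposition: y = Σ y_i = -277116/1953125 m ≈ -0.141883 m

y(64/5) = -277116/1953125 m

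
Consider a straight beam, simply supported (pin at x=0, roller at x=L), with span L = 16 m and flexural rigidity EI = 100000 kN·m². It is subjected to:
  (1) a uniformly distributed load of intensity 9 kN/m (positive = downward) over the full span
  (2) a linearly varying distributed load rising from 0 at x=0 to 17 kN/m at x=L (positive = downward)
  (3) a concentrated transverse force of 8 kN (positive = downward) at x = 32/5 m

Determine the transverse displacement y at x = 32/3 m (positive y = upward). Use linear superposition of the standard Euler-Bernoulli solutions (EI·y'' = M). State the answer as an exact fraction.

y(32/3) = -39015424/284765625 m

Load 1 — uniform load w=9 kN/m over full span:
  y_1 = -wx(L³-2Lx²+x³)/(24EI) = -9·(32/3)·(16³-2·16·(32/3)²+(32/3)³)/(24·100000) = -5632/84375 m
Load 2 — triangular load w₀=17 kN/m (0→w₀ over full span):
  y_2 = -w₀x(7L⁴-10L²x²+3x⁴)/(360LEI) = -17·(32/3)·(7·16⁴-10·16²·(32/3)²+3·(32/3)⁴)/(360·16·100000) = -147968/2278125 m
Load 3 — point force P=8 kN at a=32/5 m (b=L-a=48/5):
  y_3 = -Pa(L-x)(2Lx-a²-x²)/(6LEI)  [x>a] = -8·(32/5)·(16-(32/3))·(2·16·(32/3)-(32/5)²-(32/3)²)/(6·16·100000) = -167936/31640625 m
Superposition: y = Σ y_i = -39015424/284765625 m ≈ -0.137009 m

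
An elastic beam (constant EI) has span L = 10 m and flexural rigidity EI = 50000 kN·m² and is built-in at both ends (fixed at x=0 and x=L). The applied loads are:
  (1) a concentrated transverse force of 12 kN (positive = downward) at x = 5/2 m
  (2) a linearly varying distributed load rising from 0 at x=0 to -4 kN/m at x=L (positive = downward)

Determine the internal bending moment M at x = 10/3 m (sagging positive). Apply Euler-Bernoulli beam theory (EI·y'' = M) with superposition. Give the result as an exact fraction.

M(10/3) = 1735/648 kN·m

Load 1 — point force P=12 kN at a=5/2 m (b=L-a=15/2):
  M_1 = Pa²(a+3b)(L-x)/L³ - Pa²b/L²  [x>a] = 12·(5/2)²·((5/2)+3·(15/2))·(10-(10/3))/10³ - 12·(5/2)²·(15/2)/10² = 55/8 kN·m
Load 2 — triangular load w₀=-4 kN/m (0→w₀ over full span):
  M_2 = 3w₀Lx/20 - w₀L²/30 - w₀x³/(6L) = 3·(-4)·10·(10/3)/20 - (-4)·10²/30 - (-4)·(10/3)³/(6·10) = -340/81 kN·m
Superposition: M = Σ M_i = 1735/648 kN·m ≈ 2.677469 kN·m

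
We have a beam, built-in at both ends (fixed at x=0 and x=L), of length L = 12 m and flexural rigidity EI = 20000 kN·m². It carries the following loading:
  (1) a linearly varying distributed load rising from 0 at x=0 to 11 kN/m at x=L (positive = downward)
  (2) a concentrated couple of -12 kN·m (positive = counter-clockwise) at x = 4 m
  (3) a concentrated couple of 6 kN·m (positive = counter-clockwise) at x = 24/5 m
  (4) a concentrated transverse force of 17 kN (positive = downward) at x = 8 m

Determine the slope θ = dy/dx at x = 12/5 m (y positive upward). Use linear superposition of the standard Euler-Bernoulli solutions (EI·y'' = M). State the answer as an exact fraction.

Load 1 — triangular load w₀=11 kN/m (0→w₀ over full span):
  θ_1 = -w₀(2x(L-x)(L-2x)(x+2L)+x²(L-x)²)/(120LEI) = -11·(2·(12/5)·(12-(12/5))·(12-2·(12/5))·((12/5)+2·12)+(12/5)²·(12-(12/5))²)/(120·12·20000) = -1386/390625 rad
Load 2 — applied couple M₀=-12 kN·m at a=4 m (b=L-a=8):
  θ_2 = (R_Ax²/2 - M_Ax)/EI  [x≤a] with R_A=-4/3, M_A=0 = ((-4/3)·(12/5)²/2 - 0·(12/5))/20000 = -3/15625 rad
Load 3 — applied couple M₀=6 kN·m at a=24/5 m (b=L-a=36/5):
  θ_3 = (R_Ax²/2 - M_Ax)/EI  [x≤a] with R_A=18/25, M_A=18/25 = ((18/25)·(12/5)²/2 - (18/25)·(12/5))/20000 = 27/1562500 rad
Load 4 — point force P=17 kN at a=8 m (b=L-a=4):
  θ_4 = -Pb²x(2aL-(3a+b)x)/(2L³EI)  [x≤a] = -17·4²·(12/5)·(2·8·12-(3·8+4)·(12/5))/(2·12³·20000) = -221/187500 rad
Superposition: θ = Σ θ_i = -5744/1171875 rad ≈ -0.004902 rad

θ(12/5) = -5744/1171875 rad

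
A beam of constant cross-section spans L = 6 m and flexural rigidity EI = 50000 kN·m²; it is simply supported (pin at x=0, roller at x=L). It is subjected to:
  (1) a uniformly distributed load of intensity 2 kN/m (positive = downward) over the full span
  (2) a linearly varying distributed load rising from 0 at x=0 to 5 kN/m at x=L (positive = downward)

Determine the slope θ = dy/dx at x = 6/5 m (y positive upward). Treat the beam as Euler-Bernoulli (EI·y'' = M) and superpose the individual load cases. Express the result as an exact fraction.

Load 1 — uniform load w=2 kN/m over full span:
  θ_1 = -w(L³-6Lx²+4x³)/(24EI) = -2·(6³-6·6·(6/5)²+4·(6/5)³)/(24·50000) = -891/3125000 rad
Load 2 — triangular load w₀=5 kN/m (0→w₀ over full span):
  θ_2 = -w₀(7L⁴-30L²x²+15x⁴)/(360LEI) = -5·(7·6⁴-30·6²·(6/5)²+15·(6/5)⁴)/(360·6·50000) = -273/781250 rad
Superposition: θ = Σ θ_i = -1983/3125000 rad ≈ -0.000635 rad

θ(6/5) = -1983/3125000 rad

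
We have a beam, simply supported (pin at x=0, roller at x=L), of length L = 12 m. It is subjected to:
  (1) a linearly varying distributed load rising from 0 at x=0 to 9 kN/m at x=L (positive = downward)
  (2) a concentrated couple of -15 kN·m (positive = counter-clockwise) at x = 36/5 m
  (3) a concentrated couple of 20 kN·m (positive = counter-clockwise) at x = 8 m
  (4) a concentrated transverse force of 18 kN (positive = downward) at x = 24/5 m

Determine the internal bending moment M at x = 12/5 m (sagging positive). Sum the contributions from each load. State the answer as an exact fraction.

M(12/5) = 8549/125 kN·m

Load 1 — triangular load w₀=9 kN/m (0→w₀ over full span):
  M_1 = w₀Lx/6 - w₀x³/(6L) = 9·12·(12/5)/6 - 9·(12/5)³/(6·12) = 5184/125 kN·m
Load 2 — applied couple M₀=-15 kN·m at a=36/5 m (b=L-a=24/5):
  M_2 = M₀x/L  [x≤a] = (-15)·(12/5)/12 = -3 kN·m
Load 3 — applied couple M₀=20 kN·m at a=8 m (b=L-a=4):
  M_3 = M₀x/L  [x≤a] = 20·(12/5)/12 = 4 kN·m
Load 4 — point force P=18 kN at a=24/5 m (b=L-a=36/5):
  M_4 = Pbx/L  [x≤a] = 18·(36/5)·(12/5)/12 = 648/25 kN·m
Superposition: M = Σ M_i = 8549/125 kN·m ≈ 68.392000 kN·m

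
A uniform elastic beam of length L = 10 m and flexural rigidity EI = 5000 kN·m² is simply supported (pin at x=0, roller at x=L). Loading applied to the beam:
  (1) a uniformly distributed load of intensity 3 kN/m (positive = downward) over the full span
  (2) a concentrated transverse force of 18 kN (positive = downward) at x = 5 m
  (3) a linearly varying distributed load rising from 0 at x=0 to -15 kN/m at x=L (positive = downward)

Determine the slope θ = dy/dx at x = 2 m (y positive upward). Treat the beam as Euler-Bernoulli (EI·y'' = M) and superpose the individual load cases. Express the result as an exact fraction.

Load 1 — uniform load w=3 kN/m over full span:
  θ_1 = -w(L³-6Lx²+4x³)/(24EI) = -3·(10³-6·10·2²+4·2³)/(24·5000) = -99/5000 rad
Load 2 — point force P=18 kN at a=5 m (b=L-a=5):
  θ_2 = -Pb(L²-b²-3x²)/(6LEI)  [x≤a] = -18·5·(10²-5²-3·2²)/(6·10·5000) = -189/10000 rad
Load 3 — triangular load w₀=-15 kN/m (0→w₀ over full span):
  θ_3 = -w₀(7L⁴-30L²x²+15x⁴)/(360LEI) = -(-15)·(7·10⁴-30·10²·2²+15·2⁴)/(360·10·5000) = 91/1875 rad
Superposition: θ = Σ θ_i = 59/6000 rad ≈ 0.009833 rad

θ(2) = 59/6000 rad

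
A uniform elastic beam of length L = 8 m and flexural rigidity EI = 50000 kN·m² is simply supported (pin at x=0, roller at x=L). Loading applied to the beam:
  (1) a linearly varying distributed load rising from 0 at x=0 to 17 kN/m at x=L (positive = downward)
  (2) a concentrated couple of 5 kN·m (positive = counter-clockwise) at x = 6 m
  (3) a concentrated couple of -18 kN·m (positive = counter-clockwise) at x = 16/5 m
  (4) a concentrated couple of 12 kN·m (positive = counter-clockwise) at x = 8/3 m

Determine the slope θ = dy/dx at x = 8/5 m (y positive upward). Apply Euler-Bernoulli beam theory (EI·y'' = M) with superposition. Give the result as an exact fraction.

Load 1 — triangular load w₀=17 kN/m (0→w₀ over full span):
  θ_1 = -w₀(7L⁴-30L²x²+15x⁴)/(360LEI) = -17·(7·8⁴-30·8²·(8/5)²+15·(8/5)⁴)/(360·8·50000) = -49504/17578125 rad
Load 2 — applied couple M₀=5 kN·m at a=6 m (b=L-a=2):
  θ_2 = (M₀x²/(2L)+C₁)/EI  [x≤a] with C₁=M₀(3b²-L²)/(6L)=-65/12 = (5·(8/5)²/(2·8)+(-65/12))/50000 = -277/3000000 rad
Load 3 — applied couple M₀=-18 kN·m at a=16/5 m (b=L-a=24/5):
  θ_3 = (M₀x²/(2L)+C₁)/EI  [x≤a] with C₁=M₀(3b²-L²)/(6L)=-48/25 = ((-18)·(8/5)²/(2·8)+(-48/25))/50000 = -3/31250 rad
Load 4 — applied couple M₀=12 kN·m at a=8/3 m (b=L-a=16/3):
  θ_4 = (M₀x²/(2L)+C₁)/EI  [x≤a] with C₁=M₀(3b²-L²)/(6L)=16/3 = (12·(8/5)²/(2·8)+(16/3))/50000 = 34/234375 rad
Superposition: θ = Σ θ_i = -3216931/1125000000 rad ≈ -0.002859 rad

θ(8/5) = -3216931/1125000000 rad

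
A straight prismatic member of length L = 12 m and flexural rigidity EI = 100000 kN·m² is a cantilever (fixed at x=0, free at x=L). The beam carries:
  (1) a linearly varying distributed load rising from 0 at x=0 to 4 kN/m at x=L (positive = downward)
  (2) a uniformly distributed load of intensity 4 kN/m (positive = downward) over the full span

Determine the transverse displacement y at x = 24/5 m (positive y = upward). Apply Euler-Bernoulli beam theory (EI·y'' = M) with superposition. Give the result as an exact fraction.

Load 1 — triangular load w₀=4 kN/m (0→w₀ over full span):
  y_1 = (w₀Lx³/12-w₀L²x²/6-w₀x⁵/(120L))/EI = (4·12·(24/5)³/12-4·12²·(24/5)²/6-4·(24/5)⁵/(120·12))/100000 = -867456/48828125 m
Load 2 — uniform load w=4 kN/m over full span:
  y_2 = -wx²(x²-4Lx+6L²)/(24EI) = -4·(24/5)²·((24/5)²-4·12·(24/5)+6·12²)/(24·100000) = -49248/1953125 m
Superposition: y = Σ y_i = -2098656/48828125 m ≈ -0.042980 m

y(24/5) = -2098656/48828125 m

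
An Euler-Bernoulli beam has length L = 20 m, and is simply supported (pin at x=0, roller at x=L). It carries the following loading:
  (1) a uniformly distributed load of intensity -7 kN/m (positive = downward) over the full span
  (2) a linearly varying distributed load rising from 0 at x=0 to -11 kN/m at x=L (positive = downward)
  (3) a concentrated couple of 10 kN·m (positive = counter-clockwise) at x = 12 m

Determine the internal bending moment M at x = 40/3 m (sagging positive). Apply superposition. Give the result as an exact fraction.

M(40/3) = -47470/81 kN·m

Load 1 — uniform load w=-7 kN/m over full span:
  M_1 = wx(L-x)/2 = (-7)·(40/3)·(20-(40/3))/2 = -2800/9 kN·m
Load 2 — triangular load w₀=-11 kN/m (0→w₀ over full span):
  M_2 = w₀Lx/6 - w₀x³/(6L) = (-11)·20·(40/3)/6 - (-11)·(40/3)³/(6·20) = -22000/81 kN·m
Load 3 — applied couple M₀=10 kN·m at a=12 m (b=L-a=8):
  M_3 = M₀x/L - M₀  [x>a] = 10·(40/3)/20 - 10 = -10/3 kN·m
Superposition: M = Σ M_i = -47470/81 kN·m ≈ -586.049383 kN·m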